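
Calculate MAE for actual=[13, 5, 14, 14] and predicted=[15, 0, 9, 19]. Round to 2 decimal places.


Absolute errors: [2, 5, 5, 5]
Sum of absolute errors = 17
MAE = 17 / 4 = 4.25

4.25


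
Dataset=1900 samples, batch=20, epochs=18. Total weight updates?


Iterations per epoch = 1900 / 20 = 95
Total updates = iterations_per_epoch * epochs
= 95 * 18
= 1710

1710


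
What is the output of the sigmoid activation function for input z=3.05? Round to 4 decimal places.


sigmoid(z) = 1 / (1 + exp(-z))
exp(-(3.05)) = exp(-3.05) = 0.0474
1 + 0.0474 = 1.0474
1 / 1.0474 = 0.9548

0.9548


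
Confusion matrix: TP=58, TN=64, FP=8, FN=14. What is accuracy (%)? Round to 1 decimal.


Accuracy = (TP + TN) / (TP + TN + FP + FN) * 100
= (58 + 64) / (58 + 64 + 8 + 14)
= 122 / 144
= 0.8472
= 84.7%

84.7


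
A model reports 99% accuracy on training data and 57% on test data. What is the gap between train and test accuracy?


Gap = train_accuracy - test_accuracy
= 99 - 57
= 42%
This large gap strongly indicates overfitting.

42


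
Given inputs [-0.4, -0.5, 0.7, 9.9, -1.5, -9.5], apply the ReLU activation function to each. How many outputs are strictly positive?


ReLU(x) = max(0, x) for each element:
ReLU(-0.4) = 0
ReLU(-0.5) = 0
ReLU(0.7) = 0.7
ReLU(9.9) = 9.9
ReLU(-1.5) = 0
ReLU(-9.5) = 0
Active neurons (>0): 2

2


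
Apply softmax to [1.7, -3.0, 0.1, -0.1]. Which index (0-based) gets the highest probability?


Softmax is a monotonic transformation, so it preserves the argmax.
We need to find the index of the maximum logit.
Index 0: 1.7
Index 1: -3.0
Index 2: 0.1
Index 3: -0.1
Maximum logit = 1.7 at index 0

0


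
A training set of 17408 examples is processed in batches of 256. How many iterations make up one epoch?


Iterations per epoch = dataset_size / batch_size
= 17408 / 256
= 68

68


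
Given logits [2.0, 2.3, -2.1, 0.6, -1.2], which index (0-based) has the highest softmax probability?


Softmax is a monotonic transformation, so it preserves the argmax.
We need to find the index of the maximum logit.
Index 0: 2.0
Index 1: 2.3
Index 2: -2.1
Index 3: 0.6
Index 4: -1.2
Maximum logit = 2.3 at index 1

1


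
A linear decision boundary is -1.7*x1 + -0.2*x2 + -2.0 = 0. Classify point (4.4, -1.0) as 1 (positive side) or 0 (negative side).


Compute -1.7 * 4.4 + -0.2 * -1.0 + -2.0
= -7.48 + 0.2 + -2.0
= -9.28
Since -9.28 < 0, the point is on the negative side.

0


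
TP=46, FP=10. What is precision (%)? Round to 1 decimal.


Precision = TP / (TP + FP) * 100
= 46 / (46 + 10)
= 46 / 56
= 0.8214
= 82.1%

82.1


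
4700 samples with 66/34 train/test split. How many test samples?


Train samples = 4700 * 66% = 3102
Test samples = 4700 - 3102
= 1598

1598


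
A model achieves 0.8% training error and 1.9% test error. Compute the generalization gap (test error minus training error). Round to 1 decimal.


Generalization gap = test_error - train_error
= 1.9 - 0.8
= 1.1%
A small gap suggests good generalization.

1.1


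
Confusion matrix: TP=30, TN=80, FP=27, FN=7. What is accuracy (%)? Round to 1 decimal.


Accuracy = (TP + TN) / (TP + TN + FP + FN) * 100
= (30 + 80) / (30 + 80 + 27 + 7)
= 110 / 144
= 0.7639
= 76.4%

76.4


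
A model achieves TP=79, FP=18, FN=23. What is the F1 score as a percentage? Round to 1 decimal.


Precision = TP / (TP + FP) = 79 / 97 = 0.8144
Recall = TP / (TP + FN) = 79 / 102 = 0.7745
F1 = 2 * P * R / (P + R)
= 2 * 0.8144 * 0.7745 / (0.8144 + 0.7745)
= 1.2616 / 1.5889
= 0.794
As percentage: 79.4%

79.4


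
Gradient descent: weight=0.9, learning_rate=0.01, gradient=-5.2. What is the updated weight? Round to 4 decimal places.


w_new = w_old - lr * gradient
= 0.9 - 0.01 * -5.2
= 0.9 - (-0.052)
= 0.9520

0.9520


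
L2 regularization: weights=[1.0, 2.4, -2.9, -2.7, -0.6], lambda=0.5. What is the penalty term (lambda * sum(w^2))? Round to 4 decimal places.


Squaring each weight:
1.0^2 = 1.0
2.4^2 = 5.76
(-2.9)^2 = 8.41
(-2.7)^2 = 7.29
(-0.6)^2 = 0.36
Sum of squares = 22.82
Penalty = 0.5 * 22.82 = 11.4100

11.4100


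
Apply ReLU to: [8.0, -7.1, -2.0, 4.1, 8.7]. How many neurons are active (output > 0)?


ReLU(x) = max(0, x) for each element:
ReLU(8.0) = 8.0
ReLU(-7.1) = 0
ReLU(-2.0) = 0
ReLU(4.1) = 4.1
ReLU(8.7) = 8.7
Active neurons (>0): 3

3


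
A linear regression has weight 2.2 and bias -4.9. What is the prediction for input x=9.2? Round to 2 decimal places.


y = 2.2 * 9.2 + (-4.9)
= 20.24 + (-4.9)
= 15.34

15.34


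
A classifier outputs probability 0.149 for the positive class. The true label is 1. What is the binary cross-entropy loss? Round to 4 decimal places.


For y=1: Loss = -log(p)
= -log(0.149)
= -(-1.9038)
= 1.9038

1.9038


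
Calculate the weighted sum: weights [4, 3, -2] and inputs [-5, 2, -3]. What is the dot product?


Element-wise products:
4 * -5 = -20
3 * 2 = 6
-2 * -3 = 6
Sum = -20 + 6 + 6
= -8

-8


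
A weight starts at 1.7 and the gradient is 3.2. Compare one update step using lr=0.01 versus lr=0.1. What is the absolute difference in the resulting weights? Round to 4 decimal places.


With lr=0.01: w_new = 1.7 - 0.01 * 3.2 = 1.668
With lr=0.1: w_new = 1.7 - 0.1 * 3.2 = 1.38
Absolute difference = |1.668 - 1.38|
= 0.2880

0.2880


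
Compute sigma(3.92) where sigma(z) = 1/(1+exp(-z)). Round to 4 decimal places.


sigmoid(z) = 1 / (1 + exp(-z))
exp(-(3.92)) = exp(-3.92) = 0.0198
1 + 0.0198 = 1.0198
1 / 1.0198 = 0.9805

0.9805


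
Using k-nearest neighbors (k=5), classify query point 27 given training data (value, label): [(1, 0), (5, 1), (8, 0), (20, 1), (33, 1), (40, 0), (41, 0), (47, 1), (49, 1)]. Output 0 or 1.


Distances from query 27:
Point 33 (class 1): distance = 6
Point 20 (class 1): distance = 7
Point 40 (class 0): distance = 13
Point 41 (class 0): distance = 14
Point 8 (class 0): distance = 19
K=5 nearest neighbors: classes = [1, 1, 0, 0, 0]
Votes for class 1: 2 / 5
Majority vote => class 0

0


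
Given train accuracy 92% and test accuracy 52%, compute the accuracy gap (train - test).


Gap = train_accuracy - test_accuracy
= 92 - 52
= 40%
This large gap strongly indicates overfitting.

40


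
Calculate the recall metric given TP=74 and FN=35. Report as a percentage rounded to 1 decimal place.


Recall = TP / (TP + FN) * 100
= 74 / (74 + 35)
= 74 / 109
= 0.6789
= 67.9%

67.9


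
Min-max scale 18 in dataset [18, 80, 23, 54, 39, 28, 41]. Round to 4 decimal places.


Min = 18, Max = 80
Range = 80 - 18 = 62
Scaled = (x - min) / (max - min)
= (18 - 18) / 62
= 0 / 62
= 0.0000

0.0000


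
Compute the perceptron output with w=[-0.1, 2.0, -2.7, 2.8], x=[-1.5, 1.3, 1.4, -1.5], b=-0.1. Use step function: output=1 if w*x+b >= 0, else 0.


z = w . x + b
= -0.1*-1.5 + 2.0*1.3 + -2.7*1.4 + 2.8*-1.5 + -0.1
= 0.15 + 2.6 + -3.78 + -4.2 + -0.1
= -5.23 + -0.1
= -5.33
Since z = -5.33 < 0, output = 0

0


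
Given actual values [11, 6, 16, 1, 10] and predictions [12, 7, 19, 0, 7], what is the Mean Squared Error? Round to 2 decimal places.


Differences: [-1, -1, -3, 1, 3]
Squared errors: [1, 1, 9, 1, 9]
Sum of squared errors = 21
MSE = 21 / 5 = 4.20

4.20


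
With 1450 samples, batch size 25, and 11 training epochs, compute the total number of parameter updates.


Iterations per epoch = 1450 / 25 = 58
Total updates = iterations_per_epoch * epochs
= 58 * 11
= 638

638


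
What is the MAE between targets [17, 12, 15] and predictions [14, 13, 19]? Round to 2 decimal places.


Absolute errors: [3, 1, 4]
Sum of absolute errors = 8
MAE = 8 / 3 = 2.67

2.67


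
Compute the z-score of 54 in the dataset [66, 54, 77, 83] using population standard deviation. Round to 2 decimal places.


Mean = (66 + 54 + 77 + 83) / 4 = 70.0
Variance = sum((x_i - mean)^2) / n = 122.5
Std = sqrt(122.5) = 11.068
Z = (x - mean) / std
= (54 - 70.0) / 11.068
= -16.0 / 11.068
= -1.45

-1.45


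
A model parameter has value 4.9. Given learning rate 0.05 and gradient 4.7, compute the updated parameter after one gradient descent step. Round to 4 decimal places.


w_new = w_old - lr * gradient
= 4.9 - 0.05 * 4.7
= 4.9 - (0.235)
= 4.6650

4.6650


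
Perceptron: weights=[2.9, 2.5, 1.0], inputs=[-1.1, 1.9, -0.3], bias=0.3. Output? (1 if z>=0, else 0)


z = w . x + b
= 2.9*-1.1 + 2.5*1.9 + 1.0*-0.3 + 0.3
= -3.19 + 4.75 + -0.3 + 0.3
= 1.26 + 0.3
= 1.56
Since z = 1.56 >= 0, output = 1

1


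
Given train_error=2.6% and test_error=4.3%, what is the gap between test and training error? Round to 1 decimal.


Generalization gap = test_error - train_error
= 4.3 - 2.6
= 1.7%
A small gap suggests good generalization.

1.7


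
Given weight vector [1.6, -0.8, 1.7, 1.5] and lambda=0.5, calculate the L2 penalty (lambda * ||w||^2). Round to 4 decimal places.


Squaring each weight:
1.6^2 = 2.56
(-0.8)^2 = 0.64
1.7^2 = 2.89
1.5^2 = 2.25
Sum of squares = 8.34
Penalty = 0.5 * 8.34 = 4.1700

4.1700


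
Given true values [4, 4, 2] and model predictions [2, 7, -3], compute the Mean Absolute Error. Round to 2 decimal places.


Absolute errors: [2, 3, 5]
Sum of absolute errors = 10
MAE = 10 / 3 = 3.33

3.33


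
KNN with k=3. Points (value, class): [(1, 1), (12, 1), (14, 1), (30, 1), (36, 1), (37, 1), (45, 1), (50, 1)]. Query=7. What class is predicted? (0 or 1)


Distances from query 7:
Point 12 (class 1): distance = 5
Point 1 (class 1): distance = 6
Point 14 (class 1): distance = 7
K=3 nearest neighbors: classes = [1, 1, 1]
Votes for class 1: 3 / 3
Majority vote => class 1

1


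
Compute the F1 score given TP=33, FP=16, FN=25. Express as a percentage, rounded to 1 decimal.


Precision = TP / (TP + FP) = 33 / 49 = 0.6735
Recall = TP / (TP + FN) = 33 / 58 = 0.569
F1 = 2 * P * R / (P + R)
= 2 * 0.6735 * 0.569 / (0.6735 + 0.569)
= 0.7664 / 1.2424
= 0.6168
As percentage: 61.7%

61.7


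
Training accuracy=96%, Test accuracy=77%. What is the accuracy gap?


Gap = train_accuracy - test_accuracy
= 96 - 77
= 19%
This gap suggests the model is overfitting.

19


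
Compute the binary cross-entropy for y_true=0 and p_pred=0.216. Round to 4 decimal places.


For y=0: Loss = -log(1-p)
= -log(1 - 0.216)
= -log(0.784)
= -(-0.2433)
= 0.2433

0.2433


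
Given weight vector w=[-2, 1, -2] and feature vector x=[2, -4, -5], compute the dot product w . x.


Element-wise products:
-2 * 2 = -4
1 * -4 = -4
-2 * -5 = 10
Sum = -4 + -4 + 10
= 2

2


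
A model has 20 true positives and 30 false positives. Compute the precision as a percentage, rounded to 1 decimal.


Precision = TP / (TP + FP) * 100
= 20 / (20 + 30)
= 20 / 50
= 0.4
= 40.0%

40.0


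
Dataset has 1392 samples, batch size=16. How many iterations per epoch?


Iterations per epoch = dataset_size / batch_size
= 1392 / 16
= 87

87


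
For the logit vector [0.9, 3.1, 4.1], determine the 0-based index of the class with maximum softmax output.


Softmax is a monotonic transformation, so it preserves the argmax.
We need to find the index of the maximum logit.
Index 0: 0.9
Index 1: 3.1
Index 2: 4.1
Maximum logit = 4.1 at index 2

2


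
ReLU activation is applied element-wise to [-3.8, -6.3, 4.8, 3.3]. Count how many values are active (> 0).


ReLU(x) = max(0, x) for each element:
ReLU(-3.8) = 0
ReLU(-6.3) = 0
ReLU(4.8) = 4.8
ReLU(3.3) = 3.3
Active neurons (>0): 2

2


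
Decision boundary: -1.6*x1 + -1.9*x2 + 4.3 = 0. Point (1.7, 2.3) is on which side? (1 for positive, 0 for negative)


Compute -1.6 * 1.7 + -1.9 * 2.3 + 4.3
= -2.72 + -4.37 + 4.3
= -2.79
Since -2.79 < 0, the point is on the negative side.

0


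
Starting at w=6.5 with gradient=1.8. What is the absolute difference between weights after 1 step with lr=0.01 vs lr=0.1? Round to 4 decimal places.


With lr=0.01: w_new = 6.5 - 0.01 * 1.8 = 6.482
With lr=0.1: w_new = 6.5 - 0.1 * 1.8 = 6.32
Absolute difference = |6.482 - 6.32|
= 0.1620

0.1620


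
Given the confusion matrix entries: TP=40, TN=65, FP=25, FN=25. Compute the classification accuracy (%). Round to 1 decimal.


Accuracy = (TP + TN) / (TP + TN + FP + FN) * 100
= (40 + 65) / (40 + 65 + 25 + 25)
= 105 / 155
= 0.6774
= 67.7%

67.7


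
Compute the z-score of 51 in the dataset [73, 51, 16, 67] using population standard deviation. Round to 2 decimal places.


Mean = (73 + 51 + 16 + 67) / 4 = 51.75
Variance = sum((x_i - mean)^2) / n = 490.6875
Std = sqrt(490.6875) = 22.1515
Z = (x - mean) / std
= (51 - 51.75) / 22.1515
= -0.75 / 22.1515
= -0.03

-0.03


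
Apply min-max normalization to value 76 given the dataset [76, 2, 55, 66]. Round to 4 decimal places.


Min = 2, Max = 76
Range = 76 - 2 = 74
Scaled = (x - min) / (max - min)
= (76 - 2) / 74
= 74 / 74
= 1.0000

1.0000


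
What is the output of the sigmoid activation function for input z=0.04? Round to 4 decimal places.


sigmoid(z) = 1 / (1 + exp(-z))
exp(-(0.04)) = exp(-0.04) = 0.9608
1 + 0.9608 = 1.9608
1 / 1.9608 = 0.5100

0.5100


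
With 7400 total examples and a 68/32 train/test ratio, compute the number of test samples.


Train samples = 7400 * 68% = 5032
Test samples = 7400 - 5032
= 2368

2368


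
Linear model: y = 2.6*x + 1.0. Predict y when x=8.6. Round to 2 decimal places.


y = 2.6 * 8.6 + (1.0)
= 22.36 + (1.0)
= 23.36

23.36


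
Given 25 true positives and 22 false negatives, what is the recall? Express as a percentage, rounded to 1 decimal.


Recall = TP / (TP + FN) * 100
= 25 / (25 + 22)
= 25 / 47
= 0.5319
= 53.2%

53.2


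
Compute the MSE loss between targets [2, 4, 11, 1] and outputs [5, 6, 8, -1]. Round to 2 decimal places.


Differences: [-3, -2, 3, 2]
Squared errors: [9, 4, 9, 4]
Sum of squared errors = 26
MSE = 26 / 4 = 6.50

6.50


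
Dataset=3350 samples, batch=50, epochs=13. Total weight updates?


Iterations per epoch = 3350 / 50 = 67
Total updates = iterations_per_epoch * epochs
= 67 * 13
= 871

871


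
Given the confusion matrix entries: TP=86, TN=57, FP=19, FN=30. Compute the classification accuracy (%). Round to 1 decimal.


Accuracy = (TP + TN) / (TP + TN + FP + FN) * 100
= (86 + 57) / (86 + 57 + 19 + 30)
= 143 / 192
= 0.7448
= 74.5%

74.5


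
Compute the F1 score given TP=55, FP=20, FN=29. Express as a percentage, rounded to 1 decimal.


Precision = TP / (TP + FP) = 55 / 75 = 0.7333
Recall = TP / (TP + FN) = 55 / 84 = 0.6548
F1 = 2 * P * R / (P + R)
= 2 * 0.7333 * 0.6548 / (0.7333 + 0.6548)
= 0.9603 / 1.3881
= 0.6918
As percentage: 69.2%

69.2


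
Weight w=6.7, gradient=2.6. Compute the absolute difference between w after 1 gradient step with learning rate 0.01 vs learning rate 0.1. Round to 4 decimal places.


With lr=0.01: w_new = 6.7 - 0.01 * 2.6 = 6.674
With lr=0.1: w_new = 6.7 - 0.1 * 2.6 = 6.44
Absolute difference = |6.674 - 6.44|
= 0.2340

0.2340


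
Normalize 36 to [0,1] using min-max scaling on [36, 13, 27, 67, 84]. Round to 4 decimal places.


Min = 13, Max = 84
Range = 84 - 13 = 71
Scaled = (x - min) / (max - min)
= (36 - 13) / 71
= 23 / 71
= 0.3239

0.3239


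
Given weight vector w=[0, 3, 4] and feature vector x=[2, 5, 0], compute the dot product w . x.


Element-wise products:
0 * 2 = 0
3 * 5 = 15
4 * 0 = 0
Sum = 0 + 15 + 0
= 15

15


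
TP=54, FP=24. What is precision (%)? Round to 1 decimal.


Precision = TP / (TP + FP) * 100
= 54 / (54 + 24)
= 54 / 78
= 0.6923
= 69.2%

69.2


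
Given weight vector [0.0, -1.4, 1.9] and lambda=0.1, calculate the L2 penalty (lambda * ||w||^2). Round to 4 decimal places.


Squaring each weight:
0.0^2 = 0.0
(-1.4)^2 = 1.96
1.9^2 = 3.61
Sum of squares = 5.57
Penalty = 0.1 * 5.57 = 0.5570

0.5570


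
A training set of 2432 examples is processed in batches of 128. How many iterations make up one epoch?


Iterations per epoch = dataset_size / batch_size
= 2432 / 128
= 19

19


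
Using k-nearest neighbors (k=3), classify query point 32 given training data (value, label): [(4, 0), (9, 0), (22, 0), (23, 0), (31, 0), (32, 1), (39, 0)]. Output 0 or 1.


Distances from query 32:
Point 32 (class 1): distance = 0
Point 31 (class 0): distance = 1
Point 39 (class 0): distance = 7
K=3 nearest neighbors: classes = [1, 0, 0]
Votes for class 1: 1 / 3
Majority vote => class 0

0


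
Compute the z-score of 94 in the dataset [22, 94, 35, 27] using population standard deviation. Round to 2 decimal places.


Mean = (22 + 94 + 35 + 27) / 4 = 44.5
Variance = sum((x_i - mean)^2) / n = 838.25
Std = sqrt(838.25) = 28.9525
Z = (x - mean) / std
= (94 - 44.5) / 28.9525
= 49.5 / 28.9525
= 1.71

1.71


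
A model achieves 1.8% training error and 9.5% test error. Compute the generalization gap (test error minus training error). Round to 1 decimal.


Generalization gap = test_error - train_error
= 9.5 - 1.8
= 7.7%
A moderate gap.

7.7


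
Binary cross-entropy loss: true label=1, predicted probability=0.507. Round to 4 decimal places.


For y=1: Loss = -log(p)
= -log(0.507)
= -(-0.6792)
= 0.6792

0.6792


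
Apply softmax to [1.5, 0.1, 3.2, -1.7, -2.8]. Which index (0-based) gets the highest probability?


Softmax is a monotonic transformation, so it preserves the argmax.
We need to find the index of the maximum logit.
Index 0: 1.5
Index 1: 0.1
Index 2: 3.2
Index 3: -1.7
Index 4: -2.8
Maximum logit = 3.2 at index 2

2


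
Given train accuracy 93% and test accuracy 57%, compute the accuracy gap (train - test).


Gap = train_accuracy - test_accuracy
= 93 - 57
= 36%
This large gap strongly indicates overfitting.

36


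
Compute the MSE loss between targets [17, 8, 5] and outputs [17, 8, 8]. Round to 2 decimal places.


Differences: [0, 0, -3]
Squared errors: [0, 0, 9]
Sum of squared errors = 9
MSE = 9 / 3 = 3.00

3.00


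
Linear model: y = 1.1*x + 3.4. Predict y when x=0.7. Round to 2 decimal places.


y = 1.1 * 0.7 + (3.4)
= 0.77 + (3.4)
= 4.17

4.17


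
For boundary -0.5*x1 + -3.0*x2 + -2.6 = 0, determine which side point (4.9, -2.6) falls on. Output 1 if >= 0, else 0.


Compute -0.5 * 4.9 + -3.0 * -2.6 + -2.6
= -2.45 + 7.8 + -2.6
= 2.75
Since 2.75 >= 0, the point is on the positive side.

1


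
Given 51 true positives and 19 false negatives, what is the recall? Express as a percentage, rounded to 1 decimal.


Recall = TP / (TP + FN) * 100
= 51 / (51 + 19)
= 51 / 70
= 0.7286
= 72.9%

72.9


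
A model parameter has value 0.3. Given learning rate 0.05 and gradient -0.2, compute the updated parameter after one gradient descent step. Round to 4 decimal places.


w_new = w_old - lr * gradient
= 0.3 - 0.05 * -0.2
= 0.3 - (-0.01)
= 0.3100

0.3100


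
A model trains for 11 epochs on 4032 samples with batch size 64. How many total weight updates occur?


Iterations per epoch = 4032 / 64 = 63
Total updates = iterations_per_epoch * epochs
= 63 * 11
= 693

693


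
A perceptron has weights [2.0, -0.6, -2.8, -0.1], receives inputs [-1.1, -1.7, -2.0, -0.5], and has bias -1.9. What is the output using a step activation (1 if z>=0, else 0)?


z = w . x + b
= 2.0*-1.1 + -0.6*-1.7 + -2.8*-2.0 + -0.1*-0.5 + -1.9
= -2.2 + 1.02 + 5.6 + 0.05 + -1.9
= 4.47 + -1.9
= 2.57
Since z = 2.57 >= 0, output = 1

1


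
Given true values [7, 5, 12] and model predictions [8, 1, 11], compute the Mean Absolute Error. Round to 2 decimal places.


Absolute errors: [1, 4, 1]
Sum of absolute errors = 6
MAE = 6 / 3 = 2.00

2.00


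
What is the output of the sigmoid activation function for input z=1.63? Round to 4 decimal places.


sigmoid(z) = 1 / (1 + exp(-z))
exp(-(1.63)) = exp(-1.63) = 0.1959
1 + 0.1959 = 1.1959
1 / 1.1959 = 0.8362

0.8362


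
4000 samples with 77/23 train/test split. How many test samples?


Train samples = 4000 * 77% = 3080
Test samples = 4000 - 3080
= 920

920


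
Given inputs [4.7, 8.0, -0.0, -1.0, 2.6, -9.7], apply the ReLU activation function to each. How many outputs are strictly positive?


ReLU(x) = max(0, x) for each element:
ReLU(4.7) = 4.7
ReLU(8.0) = 8.0
ReLU(-0.0) = 0
ReLU(-1.0) = 0
ReLU(2.6) = 2.6
ReLU(-9.7) = 0
Active neurons (>0): 3

3


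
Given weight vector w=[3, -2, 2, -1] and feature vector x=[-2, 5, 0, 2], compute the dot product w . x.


Element-wise products:
3 * -2 = -6
-2 * 5 = -10
2 * 0 = 0
-1 * 2 = -2
Sum = -6 + -10 + 0 + -2
= -18

-18


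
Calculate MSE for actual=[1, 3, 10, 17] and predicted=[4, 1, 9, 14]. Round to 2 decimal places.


Differences: [-3, 2, 1, 3]
Squared errors: [9, 4, 1, 9]
Sum of squared errors = 23
MSE = 23 / 4 = 5.75

5.75


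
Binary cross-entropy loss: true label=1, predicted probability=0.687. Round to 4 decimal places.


For y=1: Loss = -log(p)
= -log(0.687)
= -(-0.3754)
= 0.3754

0.3754


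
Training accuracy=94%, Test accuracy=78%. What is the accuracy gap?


Gap = train_accuracy - test_accuracy
= 94 - 78
= 16%
This gap suggests the model is overfitting.

16


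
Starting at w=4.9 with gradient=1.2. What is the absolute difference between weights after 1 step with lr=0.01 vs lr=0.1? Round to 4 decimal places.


With lr=0.01: w_new = 4.9 - 0.01 * 1.2 = 4.888
With lr=0.1: w_new = 4.9 - 0.1 * 1.2 = 4.78
Absolute difference = |4.888 - 4.78|
= 0.1080

0.1080


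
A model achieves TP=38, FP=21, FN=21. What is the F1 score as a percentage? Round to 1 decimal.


Precision = TP / (TP + FP) = 38 / 59 = 0.6441
Recall = TP / (TP + FN) = 38 / 59 = 0.6441
F1 = 2 * P * R / (P + R)
= 2 * 0.6441 * 0.6441 / (0.6441 + 0.6441)
= 0.8296 / 1.2881
= 0.6441
As percentage: 64.4%

64.4


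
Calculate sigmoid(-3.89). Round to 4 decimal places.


sigmoid(z) = 1 / (1 + exp(-z))
exp(-(-3.89)) = exp(3.89) = 48.9109
1 + 48.9109 = 49.9109
1 / 49.9109 = 0.0200

0.0200


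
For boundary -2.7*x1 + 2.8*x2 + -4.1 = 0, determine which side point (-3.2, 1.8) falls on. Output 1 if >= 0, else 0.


Compute -2.7 * -3.2 + 2.8 * 1.8 + -4.1
= 8.64 + 5.04 + -4.1
= 9.58
Since 9.58 >= 0, the point is on the positive side.

1


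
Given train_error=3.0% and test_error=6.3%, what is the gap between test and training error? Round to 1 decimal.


Generalization gap = test_error - train_error
= 6.3 - 3.0
= 3.3%
A moderate gap.

3.3


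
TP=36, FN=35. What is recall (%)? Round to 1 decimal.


Recall = TP / (TP + FN) * 100
= 36 / (36 + 35)
= 36 / 71
= 0.507
= 50.7%

50.7


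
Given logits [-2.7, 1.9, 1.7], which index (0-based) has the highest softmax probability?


Softmax is a monotonic transformation, so it preserves the argmax.
We need to find the index of the maximum logit.
Index 0: -2.7
Index 1: 1.9
Index 2: 1.7
Maximum logit = 1.9 at index 1

1


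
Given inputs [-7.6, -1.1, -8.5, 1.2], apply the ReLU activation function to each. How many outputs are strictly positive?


ReLU(x) = max(0, x) for each element:
ReLU(-7.6) = 0
ReLU(-1.1) = 0
ReLU(-8.5) = 0
ReLU(1.2) = 1.2
Active neurons (>0): 1

1


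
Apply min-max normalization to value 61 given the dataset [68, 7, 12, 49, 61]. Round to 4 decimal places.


Min = 7, Max = 68
Range = 68 - 7 = 61
Scaled = (x - min) / (max - min)
= (61 - 7) / 61
= 54 / 61
= 0.8852

0.8852


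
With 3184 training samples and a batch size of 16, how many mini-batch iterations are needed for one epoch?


Iterations per epoch = dataset_size / batch_size
= 3184 / 16
= 199

199


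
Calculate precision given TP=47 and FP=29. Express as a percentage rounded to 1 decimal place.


Precision = TP / (TP + FP) * 100
= 47 / (47 + 29)
= 47 / 76
= 0.6184
= 61.8%

61.8


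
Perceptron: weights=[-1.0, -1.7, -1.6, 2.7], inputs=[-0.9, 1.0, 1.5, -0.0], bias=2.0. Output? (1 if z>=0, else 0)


z = w . x + b
= -1.0*-0.9 + -1.7*1.0 + -1.6*1.5 + 2.7*-0.0 + 2.0
= 0.9 + -1.7 + -2.4 + -0.0 + 2.0
= -3.2 + 2.0
= -1.2
Since z = -1.2 < 0, output = 0

0


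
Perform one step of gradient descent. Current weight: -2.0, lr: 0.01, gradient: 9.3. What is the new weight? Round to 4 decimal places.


w_new = w_old - lr * gradient
= -2.0 - 0.01 * 9.3
= -2.0 - (0.093)
= -2.0930

-2.0930


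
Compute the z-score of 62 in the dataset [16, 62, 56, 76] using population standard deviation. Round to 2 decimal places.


Mean = (16 + 62 + 56 + 76) / 4 = 52.5
Variance = sum((x_i - mean)^2) / n = 496.75
Std = sqrt(496.75) = 22.2879
Z = (x - mean) / std
= (62 - 52.5) / 22.2879
= 9.5 / 22.2879
= 0.43

0.43


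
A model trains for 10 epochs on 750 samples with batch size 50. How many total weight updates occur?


Iterations per epoch = 750 / 50 = 15
Total updates = iterations_per_epoch * epochs
= 15 * 10
= 150

150


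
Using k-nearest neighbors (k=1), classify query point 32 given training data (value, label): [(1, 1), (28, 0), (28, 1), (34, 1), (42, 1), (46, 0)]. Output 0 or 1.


Distances from query 32:
Point 34 (class 1): distance = 2
K=1 nearest neighbors: classes = [1]
Votes for class 1: 1 / 1
Majority vote => class 1

1


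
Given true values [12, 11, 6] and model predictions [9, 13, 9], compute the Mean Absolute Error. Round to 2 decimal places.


Absolute errors: [3, 2, 3]
Sum of absolute errors = 8
MAE = 8 / 3 = 2.67

2.67


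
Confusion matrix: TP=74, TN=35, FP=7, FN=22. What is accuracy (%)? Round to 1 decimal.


Accuracy = (TP + TN) / (TP + TN + FP + FN) * 100
= (74 + 35) / (74 + 35 + 7 + 22)
= 109 / 138
= 0.7899
= 79.0%

79.0


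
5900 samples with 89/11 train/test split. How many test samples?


Train samples = 5900 * 89% = 5251
Test samples = 5900 - 5251
= 649

649


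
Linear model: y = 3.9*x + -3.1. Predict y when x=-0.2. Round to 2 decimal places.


y = 3.9 * -0.2 + (-3.1)
= -0.78 + (-3.1)
= -3.88

-3.88


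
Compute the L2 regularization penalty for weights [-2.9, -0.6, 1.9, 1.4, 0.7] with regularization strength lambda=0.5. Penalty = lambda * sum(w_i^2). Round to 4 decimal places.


Squaring each weight:
(-2.9)^2 = 8.41
(-0.6)^2 = 0.36
1.9^2 = 3.61
1.4^2 = 1.96
0.7^2 = 0.49
Sum of squares = 14.83
Penalty = 0.5 * 14.83 = 7.4150

7.4150


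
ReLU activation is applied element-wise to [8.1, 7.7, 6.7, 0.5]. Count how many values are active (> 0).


ReLU(x) = max(0, x) for each element:
ReLU(8.1) = 8.1
ReLU(7.7) = 7.7
ReLU(6.7) = 6.7
ReLU(0.5) = 0.5
Active neurons (>0): 4

4


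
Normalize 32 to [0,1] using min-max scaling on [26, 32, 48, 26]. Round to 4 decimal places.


Min = 26, Max = 48
Range = 48 - 26 = 22
Scaled = (x - min) / (max - min)
= (32 - 26) / 22
= 6 / 22
= 0.2727

0.2727


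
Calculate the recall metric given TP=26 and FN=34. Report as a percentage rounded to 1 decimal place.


Recall = TP / (TP + FN) * 100
= 26 / (26 + 34)
= 26 / 60
= 0.4333
= 43.3%

43.3


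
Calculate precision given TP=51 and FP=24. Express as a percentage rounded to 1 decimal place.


Precision = TP / (TP + FP) * 100
= 51 / (51 + 24)
= 51 / 75
= 0.68
= 68.0%

68.0


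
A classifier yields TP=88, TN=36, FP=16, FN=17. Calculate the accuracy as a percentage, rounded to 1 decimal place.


Accuracy = (TP + TN) / (TP + TN + FP + FN) * 100
= (88 + 36) / (88 + 36 + 16 + 17)
= 124 / 157
= 0.7898
= 79.0%

79.0


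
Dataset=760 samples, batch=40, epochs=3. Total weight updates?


Iterations per epoch = 760 / 40 = 19
Total updates = iterations_per_epoch * epochs
= 19 * 3
= 57

57


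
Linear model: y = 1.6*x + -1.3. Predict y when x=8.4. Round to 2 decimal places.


y = 1.6 * 8.4 + (-1.3)
= 13.44 + (-1.3)
= 12.14

12.14


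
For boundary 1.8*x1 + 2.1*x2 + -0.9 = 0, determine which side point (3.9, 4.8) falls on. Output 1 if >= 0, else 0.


Compute 1.8 * 3.9 + 2.1 * 4.8 + -0.9
= 7.02 + 10.08 + -0.9
= 16.2
Since 16.2 >= 0, the point is on the positive side.

1


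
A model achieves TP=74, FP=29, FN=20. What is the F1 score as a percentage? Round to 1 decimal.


Precision = TP / (TP + FP) = 74 / 103 = 0.7184
Recall = TP / (TP + FN) = 74 / 94 = 0.7872
F1 = 2 * P * R / (P + R)
= 2 * 0.7184 * 0.7872 / (0.7184 + 0.7872)
= 1.1312 / 1.5057
= 0.7513
As percentage: 75.1%

75.1


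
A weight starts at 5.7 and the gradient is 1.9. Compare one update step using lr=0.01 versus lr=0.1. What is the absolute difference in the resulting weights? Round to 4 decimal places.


With lr=0.01: w_new = 5.7 - 0.01 * 1.9 = 5.681
With lr=0.1: w_new = 5.7 - 0.1 * 1.9 = 5.51
Absolute difference = |5.681 - 5.51|
= 0.1710

0.1710


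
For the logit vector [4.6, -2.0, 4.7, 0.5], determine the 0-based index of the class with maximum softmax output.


Softmax is a monotonic transformation, so it preserves the argmax.
We need to find the index of the maximum logit.
Index 0: 4.6
Index 1: -2.0
Index 2: 4.7
Index 3: 0.5
Maximum logit = 4.7 at index 2

2


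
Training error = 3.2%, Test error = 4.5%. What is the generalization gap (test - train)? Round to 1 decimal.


Generalization gap = test_error - train_error
= 4.5 - 3.2
= 1.3%
A small gap suggests good generalization.

1.3


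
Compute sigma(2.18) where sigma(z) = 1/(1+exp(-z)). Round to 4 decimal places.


sigmoid(z) = 1 / (1 + exp(-z))
exp(-(2.18)) = exp(-2.18) = 0.113
1 + 0.113 = 1.113
1 / 1.113 = 0.8984

0.8984


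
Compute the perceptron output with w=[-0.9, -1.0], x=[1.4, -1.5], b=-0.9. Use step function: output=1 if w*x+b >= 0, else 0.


z = w . x + b
= -0.9*1.4 + -1.0*-1.5 + -0.9
= -1.26 + 1.5 + -0.9
= 0.24 + -0.9
= -0.66
Since z = -0.66 < 0, output = 0

0


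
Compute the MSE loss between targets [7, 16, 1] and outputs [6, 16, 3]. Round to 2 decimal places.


Differences: [1, 0, -2]
Squared errors: [1, 0, 4]
Sum of squared errors = 5
MSE = 5 / 3 = 1.67

1.67


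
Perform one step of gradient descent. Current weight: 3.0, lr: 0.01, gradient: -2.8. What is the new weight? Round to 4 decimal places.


w_new = w_old - lr * gradient
= 3.0 - 0.01 * -2.8
= 3.0 - (-0.028)
= 3.0280

3.0280


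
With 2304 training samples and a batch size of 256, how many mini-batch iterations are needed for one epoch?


Iterations per epoch = dataset_size / batch_size
= 2304 / 256
= 9

9


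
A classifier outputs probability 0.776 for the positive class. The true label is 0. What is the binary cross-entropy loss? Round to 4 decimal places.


For y=0: Loss = -log(1-p)
= -log(1 - 0.776)
= -log(0.224)
= -(-1.4961)
= 1.4961

1.4961


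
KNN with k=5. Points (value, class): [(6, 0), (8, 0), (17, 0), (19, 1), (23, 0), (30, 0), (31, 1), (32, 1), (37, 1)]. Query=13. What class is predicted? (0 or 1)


Distances from query 13:
Point 17 (class 0): distance = 4
Point 8 (class 0): distance = 5
Point 19 (class 1): distance = 6
Point 6 (class 0): distance = 7
Point 23 (class 0): distance = 10
K=5 nearest neighbors: classes = [0, 0, 1, 0, 0]
Votes for class 1: 1 / 5
Majority vote => class 0

0


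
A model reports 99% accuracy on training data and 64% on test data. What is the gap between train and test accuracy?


Gap = train_accuracy - test_accuracy
= 99 - 64
= 35%
This large gap strongly indicates overfitting.

35


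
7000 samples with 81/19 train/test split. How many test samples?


Train samples = 7000 * 81% = 5670
Test samples = 7000 - 5670
= 1330

1330


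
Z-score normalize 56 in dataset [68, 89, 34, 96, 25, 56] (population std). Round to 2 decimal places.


Mean = (68 + 89 + 34 + 96 + 25 + 56) / 6 = 61.3333
Variance = sum((x_i - mean)^2) / n = 684.5556
Std = sqrt(684.5556) = 26.164
Z = (x - mean) / std
= (56 - 61.3333) / 26.164
= -5.3333 / 26.164
= -0.20

-0.20


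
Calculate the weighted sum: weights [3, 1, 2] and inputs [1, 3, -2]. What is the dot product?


Element-wise products:
3 * 1 = 3
1 * 3 = 3
2 * -2 = -4
Sum = 3 + 3 + -4
= 2

2


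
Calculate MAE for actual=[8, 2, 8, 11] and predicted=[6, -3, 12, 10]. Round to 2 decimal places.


Absolute errors: [2, 5, 4, 1]
Sum of absolute errors = 12
MAE = 12 / 4 = 3.00

3.00


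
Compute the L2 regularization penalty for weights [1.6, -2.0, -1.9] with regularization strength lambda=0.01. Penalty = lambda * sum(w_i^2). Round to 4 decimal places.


Squaring each weight:
1.6^2 = 2.56
(-2.0)^2 = 4.0
(-1.9)^2 = 3.61
Sum of squares = 10.17
Penalty = 0.01 * 10.17 = 0.1017

0.1017


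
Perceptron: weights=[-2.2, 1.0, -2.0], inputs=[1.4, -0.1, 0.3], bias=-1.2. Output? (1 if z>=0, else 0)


z = w . x + b
= -2.2*1.4 + 1.0*-0.1 + -2.0*0.3 + -1.2
= -3.08 + -0.1 + -0.6 + -1.2
= -3.78 + -1.2
= -4.98
Since z = -4.98 < 0, output = 0

0


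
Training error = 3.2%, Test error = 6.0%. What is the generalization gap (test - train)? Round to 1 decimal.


Generalization gap = test_error - train_error
= 6.0 - 3.2
= 2.8%
A moderate gap.

2.8


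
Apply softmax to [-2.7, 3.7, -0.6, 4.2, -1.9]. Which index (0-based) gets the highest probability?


Softmax is a monotonic transformation, so it preserves the argmax.
We need to find the index of the maximum logit.
Index 0: -2.7
Index 1: 3.7
Index 2: -0.6
Index 3: 4.2
Index 4: -1.9
Maximum logit = 4.2 at index 3

3


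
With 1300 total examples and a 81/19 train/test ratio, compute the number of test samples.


Train samples = 1300 * 81% = 1053
Test samples = 1300 - 1053
= 247

247


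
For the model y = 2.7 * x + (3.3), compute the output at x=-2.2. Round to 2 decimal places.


y = 2.7 * -2.2 + (3.3)
= -5.94 + (3.3)
= -2.64

-2.64


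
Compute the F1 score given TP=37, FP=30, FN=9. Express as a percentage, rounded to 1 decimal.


Precision = TP / (TP + FP) = 37 / 67 = 0.5522
Recall = TP / (TP + FN) = 37 / 46 = 0.8043
F1 = 2 * P * R / (P + R)
= 2 * 0.5522 * 0.8043 / (0.5522 + 0.8043)
= 0.8884 / 1.3566
= 0.6549
As percentage: 65.5%

65.5


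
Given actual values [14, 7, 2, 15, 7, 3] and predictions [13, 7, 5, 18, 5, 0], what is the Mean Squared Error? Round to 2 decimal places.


Differences: [1, 0, -3, -3, 2, 3]
Squared errors: [1, 0, 9, 9, 4, 9]
Sum of squared errors = 32
MSE = 32 / 6 = 5.33

5.33


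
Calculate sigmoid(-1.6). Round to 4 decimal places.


sigmoid(z) = 1 / (1 + exp(-z))
exp(-(-1.6)) = exp(1.6) = 4.953
1 + 4.953 = 5.953
1 / 5.953 = 0.1680

0.1680


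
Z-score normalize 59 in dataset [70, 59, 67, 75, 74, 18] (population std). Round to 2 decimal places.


Mean = (70 + 59 + 67 + 75 + 74 + 18) / 6 = 60.5
Variance = sum((x_i - mean)^2) / n = 388.9167
Std = sqrt(388.9167) = 19.721
Z = (x - mean) / std
= (59 - 60.5) / 19.721
= -1.5 / 19.721
= -0.08

-0.08


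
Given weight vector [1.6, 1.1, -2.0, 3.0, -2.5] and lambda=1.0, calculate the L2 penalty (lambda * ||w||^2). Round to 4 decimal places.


Squaring each weight:
1.6^2 = 2.56
1.1^2 = 1.21
(-2.0)^2 = 4.0
3.0^2 = 9.0
(-2.5)^2 = 6.25
Sum of squares = 23.02
Penalty = 1.0 * 23.02 = 23.0200

23.0200


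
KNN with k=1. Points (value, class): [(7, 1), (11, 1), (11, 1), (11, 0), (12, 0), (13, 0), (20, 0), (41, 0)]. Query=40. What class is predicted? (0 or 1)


Distances from query 40:
Point 41 (class 0): distance = 1
K=1 nearest neighbors: classes = [0]
Votes for class 1: 0 / 1
Majority vote => class 0

0


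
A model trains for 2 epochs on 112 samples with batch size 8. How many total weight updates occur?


Iterations per epoch = 112 / 8 = 14
Total updates = iterations_per_epoch * epochs
= 14 * 2
= 28

28


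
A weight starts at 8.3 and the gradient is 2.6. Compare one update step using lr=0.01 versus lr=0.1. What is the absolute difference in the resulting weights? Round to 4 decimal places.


With lr=0.01: w_new = 8.3 - 0.01 * 2.6 = 8.274
With lr=0.1: w_new = 8.3 - 0.1 * 2.6 = 8.04
Absolute difference = |8.274 - 8.04|
= 0.2340

0.2340


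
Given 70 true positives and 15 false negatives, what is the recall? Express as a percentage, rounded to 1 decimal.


Recall = TP / (TP + FN) * 100
= 70 / (70 + 15)
= 70 / 85
= 0.8235
= 82.4%

82.4


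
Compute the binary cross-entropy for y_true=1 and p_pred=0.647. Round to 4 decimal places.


For y=1: Loss = -log(p)
= -log(0.647)
= -(-0.4354)
= 0.4354

0.4354


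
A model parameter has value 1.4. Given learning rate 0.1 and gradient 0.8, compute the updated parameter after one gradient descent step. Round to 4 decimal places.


w_new = w_old - lr * gradient
= 1.4 - 0.1 * 0.8
= 1.4 - (0.08)
= 1.3200

1.3200


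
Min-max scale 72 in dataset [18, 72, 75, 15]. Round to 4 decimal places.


Min = 15, Max = 75
Range = 75 - 15 = 60
Scaled = (x - min) / (max - min)
= (72 - 15) / 60
= 57 / 60
= 0.9500

0.9500


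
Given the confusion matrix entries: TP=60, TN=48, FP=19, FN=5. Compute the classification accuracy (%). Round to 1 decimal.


Accuracy = (TP + TN) / (TP + TN + FP + FN) * 100
= (60 + 48) / (60 + 48 + 19 + 5)
= 108 / 132
= 0.8182
= 81.8%

81.8


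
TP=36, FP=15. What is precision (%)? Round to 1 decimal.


Precision = TP / (TP + FP) * 100
= 36 / (36 + 15)
= 36 / 51
= 0.7059
= 70.6%

70.6


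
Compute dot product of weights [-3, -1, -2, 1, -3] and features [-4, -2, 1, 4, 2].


Element-wise products:
-3 * -4 = 12
-1 * -2 = 2
-2 * 1 = -2
1 * 4 = 4
-3 * 2 = -6
Sum = 12 + 2 + -2 + 4 + -6
= 10

10


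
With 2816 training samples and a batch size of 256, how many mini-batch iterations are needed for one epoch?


Iterations per epoch = dataset_size / batch_size
= 2816 / 256
= 11

11


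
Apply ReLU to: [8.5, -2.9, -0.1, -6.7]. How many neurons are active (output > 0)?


ReLU(x) = max(0, x) for each element:
ReLU(8.5) = 8.5
ReLU(-2.9) = 0
ReLU(-0.1) = 0
ReLU(-6.7) = 0
Active neurons (>0): 1

1


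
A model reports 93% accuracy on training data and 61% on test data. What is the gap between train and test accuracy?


Gap = train_accuracy - test_accuracy
= 93 - 61
= 32%
This large gap strongly indicates overfitting.

32


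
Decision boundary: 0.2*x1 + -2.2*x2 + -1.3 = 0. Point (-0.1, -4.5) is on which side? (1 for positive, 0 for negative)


Compute 0.2 * -0.1 + -2.2 * -4.5 + -1.3
= -0.02 + 9.9 + -1.3
= 8.58
Since 8.58 >= 0, the point is on the positive side.

1


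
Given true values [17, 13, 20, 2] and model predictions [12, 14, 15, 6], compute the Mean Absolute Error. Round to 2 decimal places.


Absolute errors: [5, 1, 5, 4]
Sum of absolute errors = 15
MAE = 15 / 4 = 3.75

3.75


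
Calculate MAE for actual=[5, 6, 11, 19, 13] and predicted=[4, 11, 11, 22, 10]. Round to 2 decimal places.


Absolute errors: [1, 5, 0, 3, 3]
Sum of absolute errors = 12
MAE = 12 / 5 = 2.40

2.40


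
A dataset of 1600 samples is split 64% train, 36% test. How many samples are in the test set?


Train samples = 1600 * 64% = 1024
Test samples = 1600 - 1024
= 576

576


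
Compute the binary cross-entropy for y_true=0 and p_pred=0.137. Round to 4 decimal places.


For y=0: Loss = -log(1-p)
= -log(1 - 0.137)
= -log(0.863)
= -(-0.1473)
= 0.1473

0.1473


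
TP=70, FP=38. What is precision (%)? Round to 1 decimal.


Precision = TP / (TP + FP) * 100
= 70 / (70 + 38)
= 70 / 108
= 0.6481
= 64.8%

64.8


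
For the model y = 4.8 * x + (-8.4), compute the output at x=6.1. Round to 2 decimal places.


y = 4.8 * 6.1 + (-8.4)
= 29.28 + (-8.4)
= 20.88

20.88


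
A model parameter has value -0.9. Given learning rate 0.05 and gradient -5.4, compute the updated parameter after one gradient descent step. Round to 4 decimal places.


w_new = w_old - lr * gradient
= -0.9 - 0.05 * -5.4
= -0.9 - (-0.27)
= -0.6300

-0.6300


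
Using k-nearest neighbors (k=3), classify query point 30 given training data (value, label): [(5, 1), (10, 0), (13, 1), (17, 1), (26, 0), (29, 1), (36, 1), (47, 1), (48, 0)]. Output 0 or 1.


Distances from query 30:
Point 29 (class 1): distance = 1
Point 26 (class 0): distance = 4
Point 36 (class 1): distance = 6
K=3 nearest neighbors: classes = [1, 0, 1]
Votes for class 1: 2 / 3
Majority vote => class 1

1


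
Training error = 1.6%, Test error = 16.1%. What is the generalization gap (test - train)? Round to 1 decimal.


Generalization gap = test_error - train_error
= 16.1 - 1.6
= 14.5%
A large gap suggests overfitting.

14.5


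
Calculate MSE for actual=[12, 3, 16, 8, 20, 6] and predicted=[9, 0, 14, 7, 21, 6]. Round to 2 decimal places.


Differences: [3, 3, 2, 1, -1, 0]
Squared errors: [9, 9, 4, 1, 1, 0]
Sum of squared errors = 24
MSE = 24 / 6 = 4.00

4.00
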